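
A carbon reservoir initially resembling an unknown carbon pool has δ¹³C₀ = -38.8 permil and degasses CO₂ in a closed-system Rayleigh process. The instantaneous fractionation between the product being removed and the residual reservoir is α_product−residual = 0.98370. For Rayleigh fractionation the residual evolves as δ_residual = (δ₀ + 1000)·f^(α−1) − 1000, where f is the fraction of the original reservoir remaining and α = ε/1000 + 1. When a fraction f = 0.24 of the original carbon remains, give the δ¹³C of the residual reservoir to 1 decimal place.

Rayleigh residual: δ_res = (δ₀ + 1000)·f^(α−1) − 1000
α − 1 = -0.01630
f^(α−1) = 0.24^(-0.01630) = 1.023535
δ_res = (-38.8 + 1000) × 1.023535 − 1000 = 983.822 − 1000 = -16.18 permil

-16.2 permil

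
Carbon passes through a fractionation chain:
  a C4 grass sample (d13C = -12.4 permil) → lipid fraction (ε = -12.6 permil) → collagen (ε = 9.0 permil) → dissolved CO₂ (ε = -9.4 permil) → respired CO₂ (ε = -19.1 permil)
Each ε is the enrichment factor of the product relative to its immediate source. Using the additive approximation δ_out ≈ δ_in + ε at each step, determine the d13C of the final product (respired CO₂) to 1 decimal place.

-44.5 permil

step 1: δ ≈ -12.4 + (-12.6) = -25.0 permil
step 2: δ ≈ -25.0 + (9.0) = -16.0 permil
step 3: δ ≈ -16.0 + (-9.4) = -25.4 permil
step 4: δ ≈ -25.4 + (-19.1) = -44.5 permil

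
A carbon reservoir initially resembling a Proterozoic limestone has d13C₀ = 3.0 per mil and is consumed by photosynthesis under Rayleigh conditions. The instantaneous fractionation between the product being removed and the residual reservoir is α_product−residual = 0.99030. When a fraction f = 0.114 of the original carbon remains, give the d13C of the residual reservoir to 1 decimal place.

Rayleigh residual: δ_res = (δ₀ + 1000)·f^(α−1) − 1000
α − 1 = -0.00970
f^(α−1) = 0.114^(-0.00970) = 1.021288
δ_res = (3.0 + 1000) × 1.021288 − 1000 = 1024.351 − 1000 = 24.35 per mil

24.4 per mil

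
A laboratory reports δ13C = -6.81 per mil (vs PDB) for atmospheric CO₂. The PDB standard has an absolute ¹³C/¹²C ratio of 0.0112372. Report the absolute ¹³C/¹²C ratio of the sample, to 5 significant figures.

0.011161

R_sample = R_standard × (δ13C/1000 + 1)
R_sample = 0.0112372 × (-6.81/1000 + 1) = 0.0112372 × 0.993190
R_sample = 0.0111607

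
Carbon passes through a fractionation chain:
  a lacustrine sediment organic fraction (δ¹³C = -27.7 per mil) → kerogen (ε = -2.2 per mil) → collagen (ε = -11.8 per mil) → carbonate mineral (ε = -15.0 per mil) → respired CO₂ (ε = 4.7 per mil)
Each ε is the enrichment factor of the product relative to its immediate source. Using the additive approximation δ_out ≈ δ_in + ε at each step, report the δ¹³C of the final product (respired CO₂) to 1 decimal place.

step 1: δ ≈ -27.7 + (-2.2) = -29.9 per mil
step 2: δ ≈ -29.9 + (-11.8) = -41.7 per mil
step 3: δ ≈ -41.7 + (-15.0) = -56.7 per mil
step 4: δ ≈ -56.7 + (4.7) = -52.0 per mil

-52.0 per mil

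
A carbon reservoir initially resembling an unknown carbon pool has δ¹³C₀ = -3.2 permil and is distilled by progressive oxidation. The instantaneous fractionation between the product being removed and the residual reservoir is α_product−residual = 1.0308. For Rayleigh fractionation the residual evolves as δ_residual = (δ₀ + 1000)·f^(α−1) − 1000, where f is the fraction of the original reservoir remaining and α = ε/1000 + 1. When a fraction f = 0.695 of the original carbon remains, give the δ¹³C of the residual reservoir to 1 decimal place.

-14.3 permil

Rayleigh residual: δ_res = (δ₀ + 1000)·f^(α−1) − 1000
α − 1 = 0.03080
f^(α−1) = 0.695^(0.03080) = 0.988856
δ_res = (-3.2 + 1000) × 0.988856 − 1000 = 985.692 − 1000 = -14.31 permil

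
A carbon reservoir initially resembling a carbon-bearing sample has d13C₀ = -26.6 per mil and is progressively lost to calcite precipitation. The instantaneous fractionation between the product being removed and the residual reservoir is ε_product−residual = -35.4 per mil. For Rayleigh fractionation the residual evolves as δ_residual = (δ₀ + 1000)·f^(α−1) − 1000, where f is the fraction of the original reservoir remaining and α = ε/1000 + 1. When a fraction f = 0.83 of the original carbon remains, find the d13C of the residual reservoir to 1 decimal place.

-20.2 per mil

Rayleigh residual: δ_res = (δ₀ + 1000)·f^(α−1) − 1000
α = ε/1000 + 1 = 0.96460, so α − 1 = -0.03540
f^(α−1) = 0.83^(-0.03540) = 1.006618
δ_res = (-26.6 + 1000) × 1.006618 − 1000 = 979.842 − 1000 = -20.16 per mil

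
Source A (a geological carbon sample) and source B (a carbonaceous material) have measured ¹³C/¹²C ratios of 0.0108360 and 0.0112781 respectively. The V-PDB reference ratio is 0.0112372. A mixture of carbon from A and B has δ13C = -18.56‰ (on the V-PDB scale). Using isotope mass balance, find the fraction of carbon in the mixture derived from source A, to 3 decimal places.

δ_A = (0.0108360/0.0112372 − 1)×1000 = (0.964297 − 1)×1000 = -35.703‰
δ_B = (0.0112781/0.0112372 − 1)×1000 = (1.003640 − 1)×1000 = 3.640‰
f_A = (δ_mix − δ_B)/(δ_A − δ_B) = (-18.56 − (3.640))/(-35.703 − (3.640))
f_A = -22.200 / -39.343 = 0.5643

0.564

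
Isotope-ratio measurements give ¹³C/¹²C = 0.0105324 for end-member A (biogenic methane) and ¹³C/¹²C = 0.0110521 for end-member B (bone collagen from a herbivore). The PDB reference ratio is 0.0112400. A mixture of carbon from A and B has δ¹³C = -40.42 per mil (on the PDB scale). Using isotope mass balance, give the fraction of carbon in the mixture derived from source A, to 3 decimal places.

δ_A = (0.0105324/0.0112400 − 1)×1000 = (0.937046 − 1)×1000 = -62.954 per mil
δ_B = (0.0110521/0.0112400 − 1)×1000 = (0.983283 − 1)×1000 = -16.717 per mil
f_A = (δ_mix − δ_B)/(δ_A − δ_B) = (-40.42 − (-16.717))/(-62.954 − (-16.717))
f_A = -23.703 / -46.237 = 0.5126

0.513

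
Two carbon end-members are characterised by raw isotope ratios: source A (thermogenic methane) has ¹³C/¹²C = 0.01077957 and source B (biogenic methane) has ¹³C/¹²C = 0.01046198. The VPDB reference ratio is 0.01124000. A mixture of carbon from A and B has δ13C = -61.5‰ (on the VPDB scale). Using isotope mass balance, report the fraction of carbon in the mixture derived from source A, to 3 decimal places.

δ_A = (0.01077957/0.01124000 − 1)×1000 = (0.959036 − 1)×1000 = -40.964‰
δ_B = (0.01046198/0.01124000 − 1)×1000 = (0.930781 − 1)×1000 = -69.219‰
f_A = (δ_mix − δ_B)/(δ_A − δ_B) = (-61.5 − (-69.219))/(-40.964 − (-69.219))
f_A = 7.719 / 28.255 = 0.2732

0.273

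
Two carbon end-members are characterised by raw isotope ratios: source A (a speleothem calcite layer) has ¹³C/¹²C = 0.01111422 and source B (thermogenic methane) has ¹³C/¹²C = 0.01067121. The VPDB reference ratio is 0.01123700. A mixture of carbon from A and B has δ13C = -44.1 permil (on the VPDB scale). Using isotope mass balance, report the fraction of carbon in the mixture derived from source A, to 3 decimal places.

δ_A = (0.01111422/0.01123700 − 1)×1000 = (0.989074 − 1)×1000 = -10.926 permil
δ_B = (0.01067121/0.01123700 − 1)×1000 = (0.949649 − 1)×1000 = -50.351 permil
f_A = (δ_mix − δ_B)/(δ_A − δ_B) = (-44.1 − (-50.351))/(-10.926 − (-50.351))
f_A = 6.251 / 39.424 = 0.1585

0.159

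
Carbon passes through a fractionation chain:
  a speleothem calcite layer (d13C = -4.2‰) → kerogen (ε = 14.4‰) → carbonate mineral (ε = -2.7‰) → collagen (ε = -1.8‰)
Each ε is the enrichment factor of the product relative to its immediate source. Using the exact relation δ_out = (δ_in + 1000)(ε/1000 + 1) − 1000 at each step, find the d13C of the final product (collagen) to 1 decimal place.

step 1: δ = (-4.20 + 1000)·(14.4/1000 + 1) − 1000 = 10.14‰
step 2: δ = (10.14 + 1000)·(-2.7/1000 + 1) − 1000 = 7.41‰
step 3: δ = (7.41 + 1000)·(-1.8/1000 + 1) − 1000 = 5.60‰

5.6‰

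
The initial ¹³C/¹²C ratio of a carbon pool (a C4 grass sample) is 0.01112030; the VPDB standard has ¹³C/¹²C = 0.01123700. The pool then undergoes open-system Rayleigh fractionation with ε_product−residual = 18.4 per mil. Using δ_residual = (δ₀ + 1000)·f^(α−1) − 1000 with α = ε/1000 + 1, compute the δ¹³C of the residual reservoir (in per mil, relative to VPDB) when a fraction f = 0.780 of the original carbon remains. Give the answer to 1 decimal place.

δ₀ = (0.01112030/0.01123700 − 1)×1000 = (0.989615 − 1)×1000 = -10.385 per mil
α − 1 = ε/1000 = 0.0184
f^(α−1) = 0.780^(0.0184) = 0.995439
δ_res = (-10.385 + 1000) × 0.995439 − 1000 = 985.101 − 1000 = -14.90 per mil

-14.9 per mil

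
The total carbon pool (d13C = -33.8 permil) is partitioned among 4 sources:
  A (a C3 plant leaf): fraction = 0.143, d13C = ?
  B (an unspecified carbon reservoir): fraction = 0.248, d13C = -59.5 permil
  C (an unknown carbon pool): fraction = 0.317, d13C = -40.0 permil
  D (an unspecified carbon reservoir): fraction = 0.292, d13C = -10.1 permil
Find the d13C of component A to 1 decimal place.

-23.9 permil

Isotope mass balance: δ_bulk = Σ fᵢ·δᵢ.
-33.8 = 0.143×δ_A + 0.248×(-59.5) + 0.317×(-40.0) + 0.292×(-10.1)
0.143·δ_A = -33.8 − (-30.385) = -3.415
δ_A = -3.415 / 0.143 = -23.88 permil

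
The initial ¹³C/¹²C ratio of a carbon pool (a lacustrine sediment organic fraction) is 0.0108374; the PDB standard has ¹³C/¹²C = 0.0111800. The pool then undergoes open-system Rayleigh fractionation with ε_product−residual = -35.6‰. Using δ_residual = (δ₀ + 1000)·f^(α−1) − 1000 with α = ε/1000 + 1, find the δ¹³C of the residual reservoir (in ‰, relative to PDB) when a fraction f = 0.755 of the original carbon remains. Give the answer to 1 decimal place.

-20.9‰

δ₀ = (0.0108374/0.0111800 − 1)×1000 = (0.969356 − 1)×1000 = -30.644‰
α − 1 = ε/1000 = -0.0356
f^(α−1) = 0.755^(-0.0356) = 1.010055
δ_res = (-30.644 + 1000) × 1.010055 − 1000 = 979.103 − 1000 = -20.90‰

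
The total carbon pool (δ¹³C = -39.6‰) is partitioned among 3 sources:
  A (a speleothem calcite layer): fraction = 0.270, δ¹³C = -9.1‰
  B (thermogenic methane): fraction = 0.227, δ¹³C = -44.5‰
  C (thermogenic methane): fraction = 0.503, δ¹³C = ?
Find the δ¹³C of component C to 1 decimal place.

-53.8‰

Isotope mass balance: δ_bulk = Σ fᵢ·δᵢ.
-39.6 = 0.270×(-9.1) + 0.227×(-44.5) + 0.503×δ_C
0.503·δ_C = -39.6 − (-12.558) = -27.042
δ_C = -27.042 / 0.503 = -53.76‰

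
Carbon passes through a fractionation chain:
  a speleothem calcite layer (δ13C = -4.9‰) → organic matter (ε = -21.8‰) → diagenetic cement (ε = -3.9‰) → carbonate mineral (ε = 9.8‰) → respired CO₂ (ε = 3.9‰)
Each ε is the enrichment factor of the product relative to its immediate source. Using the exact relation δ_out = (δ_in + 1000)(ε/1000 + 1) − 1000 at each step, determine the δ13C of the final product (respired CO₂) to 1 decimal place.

-17.1‰

step 1: δ = (-4.90 + 1000)·(-21.8/1000 + 1) − 1000 = -26.59‰
step 2: δ = (-26.59 + 1000)·(-3.9/1000 + 1) − 1000 = -30.39‰
step 3: δ = (-30.39 + 1000)·(9.8/1000 + 1) − 1000 = -20.89‰
step 4: δ = (-20.89 + 1000)·(3.9/1000 + 1) − 1000 = -17.07‰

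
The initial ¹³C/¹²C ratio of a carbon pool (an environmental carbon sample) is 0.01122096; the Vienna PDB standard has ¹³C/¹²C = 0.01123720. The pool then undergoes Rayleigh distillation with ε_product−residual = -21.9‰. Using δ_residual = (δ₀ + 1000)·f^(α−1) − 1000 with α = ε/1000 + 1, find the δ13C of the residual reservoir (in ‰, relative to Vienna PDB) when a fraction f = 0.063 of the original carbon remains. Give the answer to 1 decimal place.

δ₀ = (0.01122096/0.01123720 − 1)×1000 = (0.998555 − 1)×1000 = -1.445‰
α − 1 = ε/1000 = -0.0219
f^(α−1) = 0.063^(-0.0219) = 1.062416
δ_res = (-1.445 + 1000) × 1.062416 − 1000 = 1060.880 − 1000 = 60.88‰

60.9‰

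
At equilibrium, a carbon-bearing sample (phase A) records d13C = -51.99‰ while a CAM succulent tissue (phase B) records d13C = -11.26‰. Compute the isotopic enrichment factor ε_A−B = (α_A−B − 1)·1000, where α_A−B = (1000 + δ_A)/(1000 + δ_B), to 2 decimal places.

α_A−B = (1000 + -51.99) / (1000 + -11.26) = 948.01 / 988.74 = 0.958806
ε_A−B = (0.958806 − 1) × 1000 = -41.194‰
(The approximation ε ≈ δ_A − δ_B would give -40.73‰.)

-41.19‰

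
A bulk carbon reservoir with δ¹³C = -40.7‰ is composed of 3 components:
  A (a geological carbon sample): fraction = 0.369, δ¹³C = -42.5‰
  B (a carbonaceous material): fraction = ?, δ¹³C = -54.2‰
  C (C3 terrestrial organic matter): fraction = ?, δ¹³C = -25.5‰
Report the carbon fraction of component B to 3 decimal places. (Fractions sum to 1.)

Let f_B and f_C be the unknown fractions; fractions sum to 1 so f_B + f_C = 0.631.
Mass balance: Σ fᵢ·δᵢ = δ_bulk ⇒ f_B·(-54.2) + f_C·(-25.5) = -40.7 − (-15.682) = -25.018
Substitute f_C = 0.631 − f_B:
f_B·(-54.2 − -25.5) = -25.018 − 0.631×(-25.5) = -8.927
f_B = -8.927 / -28.7 = 0.3110

0.311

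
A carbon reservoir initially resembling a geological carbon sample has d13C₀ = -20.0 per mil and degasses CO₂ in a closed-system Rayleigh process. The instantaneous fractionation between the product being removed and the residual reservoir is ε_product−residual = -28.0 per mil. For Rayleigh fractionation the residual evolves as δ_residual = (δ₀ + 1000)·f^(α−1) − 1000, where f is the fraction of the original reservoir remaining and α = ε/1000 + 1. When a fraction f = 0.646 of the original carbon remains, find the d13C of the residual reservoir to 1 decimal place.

Rayleigh residual: δ_res = (δ₀ + 1000)·f^(α−1) − 1000
α = ε/1000 + 1 = 0.97200, so α − 1 = -0.02800
f^(α−1) = 0.646^(-0.02800) = 1.012310
δ_res = (-20.0 + 1000) × 1.012310 − 1000 = 992.064 − 1000 = -7.94 per mil

-7.9 per mil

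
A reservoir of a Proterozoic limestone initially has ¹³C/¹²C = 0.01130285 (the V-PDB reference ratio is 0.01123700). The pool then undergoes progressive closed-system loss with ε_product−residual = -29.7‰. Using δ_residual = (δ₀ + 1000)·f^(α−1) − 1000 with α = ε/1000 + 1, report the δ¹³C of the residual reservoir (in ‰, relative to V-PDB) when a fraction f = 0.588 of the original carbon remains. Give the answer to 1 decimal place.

δ₀ = (0.01130285/0.01123700 − 1)×1000 = (1.005860 − 1)×1000 = 5.860‰
α − 1 = ε/1000 = -0.0297
f^(α−1) = 0.588^(-0.0297) = 1.015897
δ_res = (5.860 + 1000) × 1.015897 − 1000 = 1021.850 − 1000 = 21.85‰

21.8‰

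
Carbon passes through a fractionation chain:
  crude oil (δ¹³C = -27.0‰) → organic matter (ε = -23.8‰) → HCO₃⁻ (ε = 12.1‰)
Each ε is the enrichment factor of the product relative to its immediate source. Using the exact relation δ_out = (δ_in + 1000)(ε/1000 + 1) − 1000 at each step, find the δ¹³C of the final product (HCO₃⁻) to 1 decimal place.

step 1: δ = (-27.00 + 1000)·(-23.8/1000 + 1) − 1000 = -50.16‰
step 2: δ = (-50.16 + 1000)·(12.1/1000 + 1) − 1000 = -38.66‰

-38.7‰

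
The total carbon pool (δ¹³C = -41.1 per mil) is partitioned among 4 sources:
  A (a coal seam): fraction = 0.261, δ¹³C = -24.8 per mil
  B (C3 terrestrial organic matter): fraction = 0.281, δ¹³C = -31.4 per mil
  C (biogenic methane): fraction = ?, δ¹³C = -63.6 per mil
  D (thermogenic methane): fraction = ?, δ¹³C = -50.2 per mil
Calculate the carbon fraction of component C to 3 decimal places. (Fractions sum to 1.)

0.210

Let f_C and f_D be the unknown fractions; fractions sum to 1 so f_C + f_D = 0.458.
Mass balance: Σ fᵢ·δᵢ = δ_bulk ⇒ f_C·(-63.6) + f_D·(-50.2) = -41.1 − (-15.296) = -25.804
Substitute f_D = 0.458 − f_C:
f_C·(-63.6 − -50.2) = -25.804 − 0.458×(-50.2) = -2.812
f_C = -2.812 / -13.4 = 0.2099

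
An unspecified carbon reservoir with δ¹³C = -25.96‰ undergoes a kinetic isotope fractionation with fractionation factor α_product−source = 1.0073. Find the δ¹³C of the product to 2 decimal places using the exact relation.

δ_product = (δ_source + 1000)·α − 1000
δ_product = (-25.96 + 1000) × 1.0073 − 1000
δ_product = 981.150 − 1000 = -18.850‰

-18.85‰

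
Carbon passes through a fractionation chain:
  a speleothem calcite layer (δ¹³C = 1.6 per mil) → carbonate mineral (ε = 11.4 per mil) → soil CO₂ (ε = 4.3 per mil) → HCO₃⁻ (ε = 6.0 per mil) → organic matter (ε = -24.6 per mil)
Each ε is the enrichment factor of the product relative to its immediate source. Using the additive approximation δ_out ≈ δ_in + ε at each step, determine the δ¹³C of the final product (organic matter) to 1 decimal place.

-1.3 per mil

step 1: δ ≈ 1.6 + (11.4) = 13.0 per mil
step 2: δ ≈ 13.0 + (4.3) = 17.3 per mil
step 3: δ ≈ 17.3 + (6.0) = 23.3 per mil
step 4: δ ≈ 23.3 + (-24.6) = -1.3 per mil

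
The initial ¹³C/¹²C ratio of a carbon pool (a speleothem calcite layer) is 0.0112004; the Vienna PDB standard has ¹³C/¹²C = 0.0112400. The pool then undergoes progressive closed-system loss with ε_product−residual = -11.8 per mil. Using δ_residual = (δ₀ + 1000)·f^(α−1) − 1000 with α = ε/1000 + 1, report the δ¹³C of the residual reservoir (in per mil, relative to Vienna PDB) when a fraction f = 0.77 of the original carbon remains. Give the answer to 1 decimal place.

-0.4 per mil

δ₀ = (0.0112004/0.0112400 − 1)×1000 = (0.996477 − 1)×1000 = -3.523 per mil
α − 1 = ε/1000 = -0.0118
f^(α−1) = 0.77^(-0.0118) = 1.003089
δ_res = (-3.523 + 1000) × 1.003089 − 1000 = 999.555 − 1000 = -0.45 per mil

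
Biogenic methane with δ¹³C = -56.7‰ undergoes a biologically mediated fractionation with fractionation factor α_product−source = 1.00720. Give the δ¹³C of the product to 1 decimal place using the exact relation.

-49.9‰

δ_product = (δ_source + 1000)·α − 1000
δ_product = (-56.7 + 1000) × 1.00720 − 1000
δ_product = 950.092 − 1000 = -49.91‰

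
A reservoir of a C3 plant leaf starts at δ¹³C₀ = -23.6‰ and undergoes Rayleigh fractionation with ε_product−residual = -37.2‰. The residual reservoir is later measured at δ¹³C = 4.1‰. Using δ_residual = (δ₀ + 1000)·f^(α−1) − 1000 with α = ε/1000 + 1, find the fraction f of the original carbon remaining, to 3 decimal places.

α − 1 = ε/1000 = -0.0372
(δ_res + 1000)/(δ₀ + 1000) = (4.1 + 1000)/(-23.6 + 1000) = 1004.1/976.4 = 1.028370
f = 1.028370^(1/-0.0372) = exp(ln(1.028370)/-0.0372) = exp(0.02797/-0.0372)
f = exp(-0.7520) = 0.4714

0.471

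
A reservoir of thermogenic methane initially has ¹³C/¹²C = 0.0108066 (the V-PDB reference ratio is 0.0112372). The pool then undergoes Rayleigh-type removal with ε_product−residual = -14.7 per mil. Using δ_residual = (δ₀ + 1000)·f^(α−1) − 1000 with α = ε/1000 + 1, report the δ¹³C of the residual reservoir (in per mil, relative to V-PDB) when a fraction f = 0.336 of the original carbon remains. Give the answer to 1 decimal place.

δ₀ = (0.0108066/0.0112372 − 1)×1000 = (0.961681 − 1)×1000 = -38.319 per mil
α − 1 = ε/1000 = -0.0147
f^(α−1) = 0.336^(-0.0147) = 1.016162
δ_res = (-38.319 + 1000) × 1.016162 − 1000 = 977.223 − 1000 = -22.78 per mil

-22.8 per mil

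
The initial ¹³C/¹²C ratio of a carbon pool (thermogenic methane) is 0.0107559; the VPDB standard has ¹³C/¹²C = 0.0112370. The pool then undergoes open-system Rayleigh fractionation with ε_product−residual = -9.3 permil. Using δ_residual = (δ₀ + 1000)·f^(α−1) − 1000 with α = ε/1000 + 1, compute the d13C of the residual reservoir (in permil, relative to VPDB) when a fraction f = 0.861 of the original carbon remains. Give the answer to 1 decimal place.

δ₀ = (0.0107559/0.0112370 − 1)×1000 = (0.957186 − 1)×1000 = -42.814 permil
α − 1 = ε/1000 = -0.0093
f^(α−1) = 0.861^(-0.0093) = 1.001393
δ_res = (-42.814 + 1000) × 1.001393 − 1000 = 958.519 − 1000 = -41.48 permil

-41.5 permil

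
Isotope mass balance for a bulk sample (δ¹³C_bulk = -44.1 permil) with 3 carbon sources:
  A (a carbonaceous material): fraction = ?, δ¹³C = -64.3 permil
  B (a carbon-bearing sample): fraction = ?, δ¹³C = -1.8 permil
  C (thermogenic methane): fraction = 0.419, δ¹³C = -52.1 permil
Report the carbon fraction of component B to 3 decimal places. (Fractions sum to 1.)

0.241

Let f_B and f_A be the unknown fractions; fractions sum to 1 so f_B + f_A = 0.581.
Mass balance: Σ fᵢ·δᵢ = δ_bulk ⇒ f_B·(-1.8) + f_A·(-64.3) = -44.1 − (-21.830) = -22.270
Substitute f_A = 0.581 − f_B:
f_B·(-1.8 − -64.3) = -22.270 − 0.581×(-64.3) = 15.088
f_B = 15.088 / 62.5 = 0.2414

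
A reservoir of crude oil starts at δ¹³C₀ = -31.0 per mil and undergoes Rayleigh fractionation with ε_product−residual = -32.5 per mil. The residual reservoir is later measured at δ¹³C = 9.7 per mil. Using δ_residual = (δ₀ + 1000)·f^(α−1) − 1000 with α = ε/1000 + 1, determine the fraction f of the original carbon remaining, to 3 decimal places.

α − 1 = ε/1000 = -0.0325
(δ_res + 1000)/(δ₀ + 1000) = (9.7 + 1000)/(-31.0 + 1000) = 1009.7/969.0 = 1.042002
f = 1.042002^(1/-0.0325) = exp(ln(1.042002)/-0.0325) = exp(0.04114/-0.0325)
f = exp(-1.2660) = 0.2820

0.282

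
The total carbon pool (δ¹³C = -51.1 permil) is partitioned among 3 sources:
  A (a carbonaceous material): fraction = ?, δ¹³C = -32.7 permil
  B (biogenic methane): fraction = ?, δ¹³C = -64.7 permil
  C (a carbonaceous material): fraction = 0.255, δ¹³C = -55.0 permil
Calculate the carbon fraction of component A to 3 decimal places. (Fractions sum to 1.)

Let f_A and f_B be the unknown fractions; fractions sum to 1 so f_A + f_B = 0.745.
Mass balance: Σ fᵢ·δᵢ = δ_bulk ⇒ f_A·(-32.7) + f_B·(-64.7) = -51.1 − (-14.025) = -37.075
Substitute f_B = 0.745 − f_A:
f_A·(-32.7 − -64.7) = -37.075 − 0.745×(-64.7) = 11.127
f_A = 11.127 / 32.0 = 0.3477

0.348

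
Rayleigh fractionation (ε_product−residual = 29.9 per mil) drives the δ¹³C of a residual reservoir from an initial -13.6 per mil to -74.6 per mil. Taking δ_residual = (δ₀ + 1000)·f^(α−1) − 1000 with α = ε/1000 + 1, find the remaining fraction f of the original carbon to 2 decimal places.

0.12

α − 1 = ε/1000 = 0.0299
(δ_res + 1000)/(δ₀ + 1000) = (-74.6 + 1000)/(-13.6 + 1000) = 925.4/986.4 = 0.938159
f = 0.938159^(1/0.0299) = exp(ln(0.938159)/0.0299) = exp(-0.06384/0.0299)
f = exp(-2.1350) = 0.1182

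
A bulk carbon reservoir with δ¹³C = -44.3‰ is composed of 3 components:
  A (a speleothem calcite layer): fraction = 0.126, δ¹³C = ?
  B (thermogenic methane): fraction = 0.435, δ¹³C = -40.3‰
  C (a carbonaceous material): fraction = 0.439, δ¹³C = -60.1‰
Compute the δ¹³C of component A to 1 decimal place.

-3.1‰

Isotope mass balance: δ_bulk = Σ fᵢ·δᵢ.
-44.3 = 0.126×δ_A + 0.435×(-40.3) + 0.439×(-60.1)
0.126·δ_A = -44.3 − (-43.914) = -0.386
δ_A = -0.386 / 0.126 = -3.06‰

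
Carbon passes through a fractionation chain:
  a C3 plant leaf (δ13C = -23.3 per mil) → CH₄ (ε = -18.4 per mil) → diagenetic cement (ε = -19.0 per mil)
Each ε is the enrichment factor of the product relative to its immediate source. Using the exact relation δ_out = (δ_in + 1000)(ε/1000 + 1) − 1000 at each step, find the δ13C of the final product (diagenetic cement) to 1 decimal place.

-59.5 per mil

step 1: δ = (-23.30 + 1000)·(-18.4/1000 + 1) − 1000 = -41.27 per mil
step 2: δ = (-41.27 + 1000)·(-19.0/1000 + 1) − 1000 = -59.49 per mil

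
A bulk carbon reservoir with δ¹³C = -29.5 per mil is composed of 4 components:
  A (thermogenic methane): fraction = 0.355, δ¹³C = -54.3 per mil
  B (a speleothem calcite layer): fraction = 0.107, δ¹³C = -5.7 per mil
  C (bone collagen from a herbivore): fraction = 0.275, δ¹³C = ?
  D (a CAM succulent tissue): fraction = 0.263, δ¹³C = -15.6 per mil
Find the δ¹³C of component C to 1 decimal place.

Isotope mass balance: δ_bulk = Σ fᵢ·δᵢ.
-29.5 = 0.355×(-54.3) + 0.107×(-5.7) + 0.275×δ_C + 0.263×(-15.6)
0.275·δ_C = -29.5 − (-23.989) = -5.511
δ_C = -5.511 / 0.275 = -20.04 per mil

-20.0 per mil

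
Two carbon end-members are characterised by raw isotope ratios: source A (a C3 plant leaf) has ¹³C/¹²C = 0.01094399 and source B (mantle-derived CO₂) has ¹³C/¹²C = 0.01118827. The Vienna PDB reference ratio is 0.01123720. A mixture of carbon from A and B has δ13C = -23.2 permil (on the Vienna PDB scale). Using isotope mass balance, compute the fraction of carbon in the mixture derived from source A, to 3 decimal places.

0.867

δ_A = (0.01094399/0.01123720 − 1)×1000 = (0.973907 − 1)×1000 = -26.093 permil
δ_B = (0.01118827/0.01123720 − 1)×1000 = (0.995646 − 1)×1000 = -4.354 permil
f_A = (δ_mix − δ_B)/(δ_A − δ_B) = (-23.2 − (-4.354))/(-26.093 − (-4.354))
f_A = -18.846 / -21.739 = 0.8669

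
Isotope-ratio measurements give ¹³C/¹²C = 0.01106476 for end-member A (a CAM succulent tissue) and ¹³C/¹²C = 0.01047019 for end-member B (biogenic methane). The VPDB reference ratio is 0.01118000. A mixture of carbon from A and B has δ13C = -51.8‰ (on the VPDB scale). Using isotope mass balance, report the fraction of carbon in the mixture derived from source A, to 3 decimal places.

0.220

δ_A = (0.01106476/0.01118000 − 1)×1000 = (0.989692 − 1)×1000 = -10.308‰
δ_B = (0.01047019/0.01118000 − 1)×1000 = (0.936511 − 1)×1000 = -63.489‰
f_A = (δ_mix − δ_B)/(δ_A − δ_B) = (-51.8 − (-63.489))/(-10.308 − (-63.489))
f_A = 11.689 / 53.182 = 0.2198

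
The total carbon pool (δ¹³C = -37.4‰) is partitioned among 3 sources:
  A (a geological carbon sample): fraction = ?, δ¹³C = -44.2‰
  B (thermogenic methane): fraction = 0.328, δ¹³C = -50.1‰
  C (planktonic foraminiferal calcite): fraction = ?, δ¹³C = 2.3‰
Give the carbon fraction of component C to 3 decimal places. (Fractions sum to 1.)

Let f_C and f_A be the unknown fractions; fractions sum to 1 so f_C + f_A = 0.672.
Mass balance: Σ fᵢ·δᵢ = δ_bulk ⇒ f_C·(2.3) + f_A·(-44.2) = -37.4 − (-16.433) = -20.967
Substitute f_A = 0.672 − f_C:
f_C·(2.3 − -44.2) = -20.967 − 0.672×(-44.2) = 8.735
f_C = 8.735 / 46.5 = 0.1879

0.188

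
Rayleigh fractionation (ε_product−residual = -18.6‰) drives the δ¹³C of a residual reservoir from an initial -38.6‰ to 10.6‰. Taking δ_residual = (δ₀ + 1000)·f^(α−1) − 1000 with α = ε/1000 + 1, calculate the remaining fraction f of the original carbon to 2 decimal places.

α − 1 = ε/1000 = -0.0186
(δ_res + 1000)/(δ₀ + 1000) = (10.6 + 1000)/(-38.6 + 1000) = 1010.6/961.4 = 1.051175
f = 1.051175^(1/-0.0186) = exp(ln(1.051175)/-0.0186) = exp(0.04991/-0.0186)
f = exp(-2.6833) = 0.0683

0.07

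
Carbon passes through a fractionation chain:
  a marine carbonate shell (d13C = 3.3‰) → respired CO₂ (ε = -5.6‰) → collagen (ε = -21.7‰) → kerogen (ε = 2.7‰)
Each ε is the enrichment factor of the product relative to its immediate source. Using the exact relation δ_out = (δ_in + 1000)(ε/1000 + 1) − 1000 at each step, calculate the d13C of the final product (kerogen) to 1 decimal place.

-21.3‰

step 1: δ = (3.30 + 1000)·(-5.6/1000 + 1) − 1000 = -2.32‰
step 2: δ = (-2.32 + 1000)·(-21.7/1000 + 1) − 1000 = -23.97‰
step 3: δ = (-23.97 + 1000)·(2.7/1000 + 1) − 1000 = -21.33‰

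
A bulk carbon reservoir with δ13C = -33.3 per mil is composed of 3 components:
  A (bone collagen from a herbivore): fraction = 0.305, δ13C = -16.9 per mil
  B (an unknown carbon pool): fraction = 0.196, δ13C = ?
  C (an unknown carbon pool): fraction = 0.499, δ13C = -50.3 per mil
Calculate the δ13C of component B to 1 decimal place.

Isotope mass balance: δ_bulk = Σ fᵢ·δᵢ.
-33.3 = 0.305×(-16.9) + 0.196×δ_B + 0.499×(-50.3)
0.196·δ_B = -33.3 − (-30.254) = -3.046
δ_B = -3.046 / 0.196 = -15.54 per mil

-15.5 per mil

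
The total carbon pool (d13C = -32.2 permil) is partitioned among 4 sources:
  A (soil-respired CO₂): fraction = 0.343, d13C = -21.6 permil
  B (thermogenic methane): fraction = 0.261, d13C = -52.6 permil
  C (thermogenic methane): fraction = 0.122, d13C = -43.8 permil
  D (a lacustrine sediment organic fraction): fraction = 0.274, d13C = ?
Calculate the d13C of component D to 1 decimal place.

Isotope mass balance: δ_bulk = Σ fᵢ·δᵢ.
-32.2 = 0.343×(-21.6) + 0.261×(-52.6) + 0.122×(-43.8) + 0.274×δ_D
0.274·δ_D = -32.2 − (-26.481) = -5.719
δ_D = -5.719 / 0.274 = -20.87 permil

-20.9 permil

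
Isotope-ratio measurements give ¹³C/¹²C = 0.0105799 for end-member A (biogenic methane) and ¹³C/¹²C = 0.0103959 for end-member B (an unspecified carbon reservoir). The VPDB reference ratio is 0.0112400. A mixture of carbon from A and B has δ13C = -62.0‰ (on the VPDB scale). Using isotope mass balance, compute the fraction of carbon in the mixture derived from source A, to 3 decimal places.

0.800

δ_A = (0.0105799/0.0112400 − 1)×1000 = (0.941272 − 1)×1000 = -58.728‰
δ_B = (0.0103959/0.0112400 − 1)×1000 = (0.924902 − 1)×1000 = -75.098‰
f_A = (δ_mix − δ_B)/(δ_A − δ_B) = (-62.0 − (-75.098))/(-58.728 − (-75.098))
f_A = 13.098 / 16.370 = 0.8001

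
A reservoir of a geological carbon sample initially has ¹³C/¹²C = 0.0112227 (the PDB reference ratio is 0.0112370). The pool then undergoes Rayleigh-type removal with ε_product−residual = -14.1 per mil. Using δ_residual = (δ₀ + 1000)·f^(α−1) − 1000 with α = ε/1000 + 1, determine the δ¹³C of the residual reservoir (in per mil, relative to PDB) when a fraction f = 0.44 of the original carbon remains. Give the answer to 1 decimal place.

10.4 per mil

δ₀ = (0.0112227/0.0112370 − 1)×1000 = (0.998727 − 1)×1000 = -1.273 per mil
α − 1 = ε/1000 = -0.0141
f^(α−1) = 0.44^(-0.0141) = 1.011643
δ_res = (-1.273 + 1000) × 1.011643 − 1000 = 1010.356 − 1000 = 10.36 per mil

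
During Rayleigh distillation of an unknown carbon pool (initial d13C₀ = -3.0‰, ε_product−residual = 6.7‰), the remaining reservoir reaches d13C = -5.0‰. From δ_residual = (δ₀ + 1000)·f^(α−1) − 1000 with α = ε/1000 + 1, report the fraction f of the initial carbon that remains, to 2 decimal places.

0.74

α − 1 = ε/1000 = 0.0067
(δ_res + 1000)/(δ₀ + 1000) = (-5.0 + 1000)/(-3.0 + 1000) = 995.0/997.0 = 0.997994
f = 0.997994^(1/0.0067) = exp(ln(0.997994)/0.0067) = exp(-0.00201/0.0067)
f = exp(-0.2997) = 0.7410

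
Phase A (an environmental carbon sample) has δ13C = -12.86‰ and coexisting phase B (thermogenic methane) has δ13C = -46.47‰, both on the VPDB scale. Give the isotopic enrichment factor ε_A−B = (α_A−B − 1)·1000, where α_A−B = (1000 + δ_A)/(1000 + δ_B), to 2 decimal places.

α_A−B = (1000 + -12.86) / (1000 + -46.47) = 987.14 / 953.53 = 1.035248
ε_A−B = (1.035248 − 1) × 1000 = 35.248‰
(The approximation ε ≈ δ_A − δ_B would give 33.61‰.)

35.25‰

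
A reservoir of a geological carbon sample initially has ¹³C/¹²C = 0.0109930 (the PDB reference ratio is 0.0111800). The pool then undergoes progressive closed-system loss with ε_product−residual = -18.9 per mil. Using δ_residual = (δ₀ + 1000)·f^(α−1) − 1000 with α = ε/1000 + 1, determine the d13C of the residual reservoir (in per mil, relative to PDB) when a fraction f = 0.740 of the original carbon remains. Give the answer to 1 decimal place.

-11.1 per mil

δ₀ = (0.0109930/0.0111800 − 1)×1000 = (0.983274 − 1)×1000 = -16.726 per mil
α − 1 = ε/1000 = -0.0189
f^(α−1) = 0.740^(-0.0189) = 1.005707
δ_res = (-16.726 + 1000) × 1.005707 − 1000 = 988.885 − 1000 = -11.11 per mil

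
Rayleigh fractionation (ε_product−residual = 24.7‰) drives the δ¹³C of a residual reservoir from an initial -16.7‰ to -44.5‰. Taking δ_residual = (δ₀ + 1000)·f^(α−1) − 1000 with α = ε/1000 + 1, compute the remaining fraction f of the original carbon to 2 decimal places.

α − 1 = ε/1000 = 0.0247
(δ_res + 1000)/(δ₀ + 1000) = (-44.5 + 1000)/(-16.7 + 1000) = 955.5/983.3 = 0.971728
f = 0.971728^(1/0.0247) = exp(ln(0.971728)/0.0247) = exp(-0.02868/0.0247)
f = exp(-1.1611) = 0.3131

0.31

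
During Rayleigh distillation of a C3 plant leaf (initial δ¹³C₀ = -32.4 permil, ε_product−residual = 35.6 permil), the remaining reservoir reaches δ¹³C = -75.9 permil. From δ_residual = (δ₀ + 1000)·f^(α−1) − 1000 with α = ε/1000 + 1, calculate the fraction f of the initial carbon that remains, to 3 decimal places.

α − 1 = ε/1000 = 0.0356
(δ_res + 1000)/(δ₀ + 1000) = (-75.9 + 1000)/(-32.4 + 1000) = 924.1/967.6 = 0.955043
f = 0.955043^(1/0.0356) = exp(ln(0.955043)/0.0356) = exp(-0.04600/0.0356)
f = exp(-1.2921) = 0.2747

0.275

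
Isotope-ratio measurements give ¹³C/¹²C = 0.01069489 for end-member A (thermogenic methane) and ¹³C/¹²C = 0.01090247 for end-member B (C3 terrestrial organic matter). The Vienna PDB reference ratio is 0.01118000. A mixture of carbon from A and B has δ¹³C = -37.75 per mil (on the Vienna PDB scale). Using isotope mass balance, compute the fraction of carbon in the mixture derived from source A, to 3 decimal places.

δ_A = (0.01069489/0.01118000 − 1)×1000 = (0.956609 − 1)×1000 = -43.391 per mil
δ_B = (0.01090247/0.01118000 − 1)×1000 = (0.975176 − 1)×1000 = -24.824 per mil
f_A = (δ_mix − δ_B)/(δ_A − δ_B) = (-37.75 − (-24.824))/(-43.391 − (-24.824))
f_A = -12.926 / -18.567 = 0.6962

0.696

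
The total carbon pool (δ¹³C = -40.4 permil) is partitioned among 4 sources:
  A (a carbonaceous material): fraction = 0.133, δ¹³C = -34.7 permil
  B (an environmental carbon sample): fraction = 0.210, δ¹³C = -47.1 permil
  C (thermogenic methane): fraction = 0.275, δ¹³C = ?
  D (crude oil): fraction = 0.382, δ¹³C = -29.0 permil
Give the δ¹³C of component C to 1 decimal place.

-53.9 permil

Isotope mass balance: δ_bulk = Σ fᵢ·δᵢ.
-40.4 = 0.133×(-34.7) + 0.210×(-47.1) + 0.275×δ_C + 0.382×(-29.0)
0.275·δ_C = -40.4 − (-25.584) = -14.816
δ_C = -14.816 / 0.275 = -53.88 permil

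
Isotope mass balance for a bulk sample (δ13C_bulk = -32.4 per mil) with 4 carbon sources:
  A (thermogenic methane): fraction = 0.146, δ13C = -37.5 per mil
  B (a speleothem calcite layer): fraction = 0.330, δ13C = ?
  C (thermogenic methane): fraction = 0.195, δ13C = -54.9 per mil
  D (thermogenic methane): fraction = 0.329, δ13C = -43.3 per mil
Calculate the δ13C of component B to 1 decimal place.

-6.0 per mil

Isotope mass balance: δ_bulk = Σ fᵢ·δᵢ.
-32.4 = 0.146×(-37.5) + 0.330×δ_B + 0.195×(-54.9) + 0.329×(-43.3)
0.330·δ_B = -32.4 − (-30.426) = -1.974
δ_B = -1.974 / 0.330 = -5.98 per mil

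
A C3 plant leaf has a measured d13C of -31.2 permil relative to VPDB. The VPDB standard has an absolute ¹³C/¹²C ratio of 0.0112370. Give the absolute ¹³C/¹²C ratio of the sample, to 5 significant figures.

R_sample = R_standard × (d13C/1000 + 1)
R_sample = 0.0112370 × (-31.2/1000 + 1) = 0.0112370 × 0.968800
R_sample = 0.0108864

0.010886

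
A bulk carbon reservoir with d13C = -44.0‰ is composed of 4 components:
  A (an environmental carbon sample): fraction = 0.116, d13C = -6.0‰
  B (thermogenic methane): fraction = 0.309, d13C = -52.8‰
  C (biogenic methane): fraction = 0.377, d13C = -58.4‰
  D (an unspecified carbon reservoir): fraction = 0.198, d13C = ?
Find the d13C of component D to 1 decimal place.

-25.1‰

Isotope mass balance: δ_bulk = Σ fᵢ·δᵢ.
-44.0 = 0.116×(-6.0) + 0.309×(-52.8) + 0.377×(-58.4) + 0.198×δ_D
0.198·δ_D = -44.0 − (-39.028) = -4.972
δ_D = -4.972 / 0.198 = -25.11‰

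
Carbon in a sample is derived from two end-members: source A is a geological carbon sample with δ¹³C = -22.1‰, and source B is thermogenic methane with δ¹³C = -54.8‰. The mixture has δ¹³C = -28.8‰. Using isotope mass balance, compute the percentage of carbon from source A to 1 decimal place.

79.5%

δ_mix = f_A·δ_A + (1 − f_A)·δ_B  ⇒  f_A = (δ_mix − δ_B)/(δ_A − δ_B)
f_A = (-28.8 − (-54.8)) / (-22.1 − (-54.8))
f_A = 26.0 / 32.7 = 0.7951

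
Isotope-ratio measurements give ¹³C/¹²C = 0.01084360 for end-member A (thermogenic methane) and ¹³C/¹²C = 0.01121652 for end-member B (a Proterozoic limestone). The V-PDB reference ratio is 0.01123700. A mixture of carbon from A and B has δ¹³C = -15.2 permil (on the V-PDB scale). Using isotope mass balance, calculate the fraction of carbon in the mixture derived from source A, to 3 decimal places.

0.403

δ_A = (0.01084360/0.01123700 − 1)×1000 = (0.964991 − 1)×1000 = -35.009 permil
δ_B = (0.01121652/0.01123700 − 1)×1000 = (0.998177 − 1)×1000 = -1.823 permil
f_A = (δ_mix − δ_B)/(δ_A − δ_B) = (-15.2 − (-1.823))/(-35.009 − (-1.823))
f_A = -13.377 / -33.187 = 0.4031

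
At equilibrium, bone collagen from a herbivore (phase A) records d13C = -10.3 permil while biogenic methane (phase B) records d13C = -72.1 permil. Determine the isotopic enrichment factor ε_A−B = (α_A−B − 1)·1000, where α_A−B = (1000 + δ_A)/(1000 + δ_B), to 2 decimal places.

α_A−B = (1000 + -10.3) / (1000 + -72.1) = 989.7 / 927.9 = 1.066602
ε_A−B = (1.066602 − 1) × 1000 = 66.602 permil
(The approximation ε ≈ δ_A − δ_B would give 61.8 permil.)

66.60 permil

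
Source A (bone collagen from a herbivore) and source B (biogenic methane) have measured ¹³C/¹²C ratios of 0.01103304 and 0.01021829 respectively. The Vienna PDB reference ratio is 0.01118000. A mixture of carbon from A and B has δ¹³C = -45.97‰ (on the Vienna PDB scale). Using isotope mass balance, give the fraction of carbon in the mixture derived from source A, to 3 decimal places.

δ_A = (0.01103304/0.01118000 − 1)×1000 = (0.986855 − 1)×1000 = -13.145‰
δ_B = (0.01021829/0.01118000 − 1)×1000 = (0.913979 − 1)×1000 = -86.021‰
f_A = (δ_mix − δ_B)/(δ_A − δ_B) = (-45.97 − (-86.021))/(-13.145 − (-86.021))
f_A = 40.051 / 72.876 = 0.5496

0.550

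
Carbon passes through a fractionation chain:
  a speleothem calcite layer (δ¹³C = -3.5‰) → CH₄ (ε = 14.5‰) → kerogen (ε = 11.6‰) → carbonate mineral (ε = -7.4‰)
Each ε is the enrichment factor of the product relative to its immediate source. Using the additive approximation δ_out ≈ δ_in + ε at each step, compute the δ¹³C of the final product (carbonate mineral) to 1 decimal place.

15.2‰

step 1: δ ≈ -3.5 + (14.5) = 11.0‰
step 2: δ ≈ 11.0 + (11.6) = 22.6‰
step 3: δ ≈ 22.6 + (-7.4) = 15.2‰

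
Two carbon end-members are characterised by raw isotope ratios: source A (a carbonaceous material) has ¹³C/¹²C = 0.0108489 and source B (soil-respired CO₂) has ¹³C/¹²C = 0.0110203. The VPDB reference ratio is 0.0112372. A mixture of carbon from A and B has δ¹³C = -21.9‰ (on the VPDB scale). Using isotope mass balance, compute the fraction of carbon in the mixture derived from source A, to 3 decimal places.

0.170

δ_A = (0.0108489/0.0112372 − 1)×1000 = (0.965445 − 1)×1000 = -34.555‰
δ_B = (0.0110203/0.0112372 − 1)×1000 = (0.980698 − 1)×1000 = -19.302‰
f_A = (δ_mix − δ_B)/(δ_A − δ_B) = (-21.9 − (-19.302))/(-34.555 − (-19.302))
f_A = -2.598 / -15.253 = 0.1703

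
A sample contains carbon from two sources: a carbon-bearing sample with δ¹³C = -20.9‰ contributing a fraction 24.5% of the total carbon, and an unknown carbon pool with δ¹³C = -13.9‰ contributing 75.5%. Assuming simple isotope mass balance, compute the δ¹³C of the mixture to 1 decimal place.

-15.6‰

δ_mix = f_A·δ_A + f_B·δ_B
δ_mix = 0.245 × (-20.9) + 0.755 × (-13.9)
δ_mix = -5.12 + -10.49 = -15.62‰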